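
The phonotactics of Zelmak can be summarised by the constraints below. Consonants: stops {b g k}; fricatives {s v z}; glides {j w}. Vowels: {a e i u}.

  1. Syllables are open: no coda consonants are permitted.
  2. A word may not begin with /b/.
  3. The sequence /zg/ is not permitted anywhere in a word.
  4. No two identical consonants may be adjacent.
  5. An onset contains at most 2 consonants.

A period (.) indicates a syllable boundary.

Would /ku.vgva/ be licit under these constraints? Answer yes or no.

no

/ku.vgva/ — violates constraint 5: syllable 2 onset /vgv/ has 3 consonants (> 2) → illicit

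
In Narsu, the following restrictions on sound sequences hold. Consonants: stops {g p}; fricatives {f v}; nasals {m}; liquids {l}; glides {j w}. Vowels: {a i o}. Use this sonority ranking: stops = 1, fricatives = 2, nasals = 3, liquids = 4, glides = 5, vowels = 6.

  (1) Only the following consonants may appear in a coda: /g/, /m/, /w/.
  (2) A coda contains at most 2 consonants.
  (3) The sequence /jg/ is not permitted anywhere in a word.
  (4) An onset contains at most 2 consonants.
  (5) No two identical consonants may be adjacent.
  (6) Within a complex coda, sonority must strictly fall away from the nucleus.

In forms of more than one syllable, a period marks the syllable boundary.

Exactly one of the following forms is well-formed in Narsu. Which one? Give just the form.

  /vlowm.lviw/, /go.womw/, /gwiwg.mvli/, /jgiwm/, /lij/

/vlowm.lviw/ — σ1 onset /vl/ (2C), coda /wm/ (5→3 falls) ok; σ2 onset /lv/ (2C), coda /w/ ok → well-formed
/go.womw/ — violates constraint 6: syllable 2 coda /mw/: /m/ (nasal, 3) → /w/ (glide, 5) does not fall → ill-formed
/gwiwg.mvli/ — violates constraint 4: syllable 2 onset /mvl/ has 3 consonants (> 2) → ill-formed
/jgiwm/ — violates constraint 3: contains banned sequence /jg/ → ill-formed
/lij/ — violates constraint 1: syllable 1 coda contains /j/, which is not a licensed coda consonant → ill-formed

/vlowm.lviw/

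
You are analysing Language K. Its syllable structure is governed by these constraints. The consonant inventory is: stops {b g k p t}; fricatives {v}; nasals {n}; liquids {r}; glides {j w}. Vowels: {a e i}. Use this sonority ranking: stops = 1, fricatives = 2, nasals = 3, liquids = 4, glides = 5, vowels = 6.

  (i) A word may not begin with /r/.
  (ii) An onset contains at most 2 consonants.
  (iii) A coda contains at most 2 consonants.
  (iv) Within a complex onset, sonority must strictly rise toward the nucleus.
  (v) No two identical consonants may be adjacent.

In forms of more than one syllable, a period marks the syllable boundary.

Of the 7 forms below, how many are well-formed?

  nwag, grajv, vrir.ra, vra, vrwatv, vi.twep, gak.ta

nwag — σ1 onset /nw/ (3→5 rises), coda /g/ ok → well-formed
grajv — σ1 onset /gr/ (1→4 rises), coda /jv/ (2C) ok → well-formed
vrir.ra — violates constraint (v): adjacent identical consonants /rr/ → ill-formed
vra — σ1 onset /vr/ (2→4 rises), coda /∅/ ok → well-formed
vrwatv — violates constraint (ii): syllable 1 onset /vrw/ has 3 consonants (> 2) → ill-formed
vi.twep — σ1 onset /v/, coda /∅/ ok; σ2 onset /tw/ (1→5 rises), coda /p/ ok → well-formed
gak.ta — σ1 onset /g/, coda /k/ ok; σ2 onset /t/, coda /∅/ ok → well-formed
Well-formed: nwag, grajv, vra, vi.twep, gak.ta → 5.

5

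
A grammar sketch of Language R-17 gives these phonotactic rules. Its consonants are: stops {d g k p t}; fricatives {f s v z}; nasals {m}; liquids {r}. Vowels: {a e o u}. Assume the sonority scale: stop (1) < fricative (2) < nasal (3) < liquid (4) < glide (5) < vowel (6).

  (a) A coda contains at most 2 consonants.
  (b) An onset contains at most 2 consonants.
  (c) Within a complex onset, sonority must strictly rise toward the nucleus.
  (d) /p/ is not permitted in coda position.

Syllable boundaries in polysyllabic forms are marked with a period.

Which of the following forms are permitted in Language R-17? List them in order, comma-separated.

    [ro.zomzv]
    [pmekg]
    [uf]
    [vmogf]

[pmekg], [uf], [vmogf]

[ro.zomzv] — violates constraint (a): syllable 2 coda /mzv/ has 3 consonants (> 2) → not permitted
[pmekg] — σ1 onset /pm/ (1→3 rises), coda /kg/ (2C) ok → permitted
[uf] — σ1 onset /∅/, coda /f/ ok → permitted
[vmogf] — σ1 onset /vm/ (2→3 rises), coda /gf/ (2C) ok → permitted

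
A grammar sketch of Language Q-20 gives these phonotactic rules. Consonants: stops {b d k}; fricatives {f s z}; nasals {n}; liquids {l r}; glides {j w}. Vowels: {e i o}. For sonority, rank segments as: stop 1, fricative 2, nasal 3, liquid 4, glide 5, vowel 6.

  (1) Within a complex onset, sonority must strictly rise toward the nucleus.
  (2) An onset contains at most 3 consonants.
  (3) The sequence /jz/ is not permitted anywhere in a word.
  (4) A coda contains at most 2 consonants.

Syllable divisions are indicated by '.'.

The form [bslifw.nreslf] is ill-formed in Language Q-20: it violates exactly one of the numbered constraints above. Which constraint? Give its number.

[bslifw.nreslf]: syllable 2 coda /slf/ has 3 consonants (> 2).
This is a violation of constraint 4: "A coda contains at most 2 consonants."
The remaining constraints (1, 2, 3) are satisfied.

4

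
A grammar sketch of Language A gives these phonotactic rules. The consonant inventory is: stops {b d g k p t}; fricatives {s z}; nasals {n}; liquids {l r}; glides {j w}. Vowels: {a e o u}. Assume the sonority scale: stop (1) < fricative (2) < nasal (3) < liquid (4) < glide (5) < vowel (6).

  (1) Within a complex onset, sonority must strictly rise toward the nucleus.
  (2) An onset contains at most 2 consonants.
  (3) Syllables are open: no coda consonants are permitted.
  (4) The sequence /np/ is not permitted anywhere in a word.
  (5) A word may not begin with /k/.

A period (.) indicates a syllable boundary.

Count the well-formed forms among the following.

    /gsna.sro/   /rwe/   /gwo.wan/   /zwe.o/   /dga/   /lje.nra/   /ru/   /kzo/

4

/gsna.sro/ — violates constraint 2: syllable 1 onset /gsn/ has 3 consonants (> 2) → ill-formed
/rwe/ — σ1 onset /rw/ (4→5 rises), coda /∅/ ok → well-formed
/gwo.wan/ — violates constraint 3: syllable 2 coda /n/ has 1 consonant (> 0) → ill-formed
/zwe.o/ — σ1 onset /zw/ (2→5 rises), coda /∅/ ok; σ2 onset /∅/, coda /∅/ ok → well-formed
/dga/ — violates constraint 1: syllable 1 onset /dg/: /d/ (stop, 1) → /g/ (stop, 1) does not rise → ill-formed
/lje.nra/ — σ1 onset /lj/ (4→5 rises), coda /∅/ ok; σ2 onset /nr/ (3→4 rises), coda /∅/ ok → well-formed
/ru/ — σ1 onset /r/, coda /∅/ ok → well-formed
/kzo/ — violates constraint 5: word begins with /k/ → ill-formed
Well-formed: /rwe/, /zwe.o/, /lje.nra/, /ru/ → 4.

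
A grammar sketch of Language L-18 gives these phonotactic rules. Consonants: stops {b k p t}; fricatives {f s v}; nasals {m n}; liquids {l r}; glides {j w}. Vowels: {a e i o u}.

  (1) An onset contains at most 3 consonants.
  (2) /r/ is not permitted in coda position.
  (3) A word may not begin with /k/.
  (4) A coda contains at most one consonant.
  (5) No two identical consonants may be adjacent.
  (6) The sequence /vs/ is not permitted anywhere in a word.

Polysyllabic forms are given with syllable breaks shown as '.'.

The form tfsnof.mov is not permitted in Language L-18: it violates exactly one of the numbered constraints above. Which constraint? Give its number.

tfsnof.mov: syllable 1 onset /tfsn/ has 4 consonants (> 3).
This is a violation of constraint 1: "An onset contains at most 3 consonants."
The remaining constraints (2, 3, 4, 5, 6) are satisfied.

1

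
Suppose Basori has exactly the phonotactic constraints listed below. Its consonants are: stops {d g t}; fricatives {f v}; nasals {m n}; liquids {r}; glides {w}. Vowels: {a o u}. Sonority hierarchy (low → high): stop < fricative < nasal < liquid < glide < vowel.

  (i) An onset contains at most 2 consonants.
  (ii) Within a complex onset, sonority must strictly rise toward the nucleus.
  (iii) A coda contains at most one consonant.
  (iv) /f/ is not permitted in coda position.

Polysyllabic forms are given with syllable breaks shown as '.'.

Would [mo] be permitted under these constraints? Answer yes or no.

yes

[mo] — σ1 onset /m/, coda /∅/ ok → permitted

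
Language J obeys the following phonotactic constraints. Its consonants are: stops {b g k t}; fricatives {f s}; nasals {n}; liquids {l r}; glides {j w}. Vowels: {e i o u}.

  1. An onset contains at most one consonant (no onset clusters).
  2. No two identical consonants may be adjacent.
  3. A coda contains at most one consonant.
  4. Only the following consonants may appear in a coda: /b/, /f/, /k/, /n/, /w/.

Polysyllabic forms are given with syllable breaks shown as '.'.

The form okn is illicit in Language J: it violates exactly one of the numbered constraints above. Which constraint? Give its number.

okn: syllable 1 coda /kn/ has 2 consonants (> 1).
This is a violation of constraint 3: "A coda contains at most one consonant."
The remaining constraints (1, 2, 4) are satisfied.

3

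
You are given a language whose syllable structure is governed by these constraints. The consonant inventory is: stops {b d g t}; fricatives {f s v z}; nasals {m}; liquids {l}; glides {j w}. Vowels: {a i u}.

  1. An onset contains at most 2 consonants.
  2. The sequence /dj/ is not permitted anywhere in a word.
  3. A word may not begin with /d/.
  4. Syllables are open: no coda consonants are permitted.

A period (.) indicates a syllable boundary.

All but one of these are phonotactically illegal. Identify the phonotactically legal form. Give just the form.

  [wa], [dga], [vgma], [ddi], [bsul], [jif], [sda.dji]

[wa]

[wa] — σ1 onset /w/, coda /∅/ ok → phonotactically legal
[dga] — violates constraint 3: word begins with /d/ → phonotactically illegal
[vgma] — violates constraint 1: syllable 1 onset /vgm/ has 3 consonants (> 2) → phonotactically illegal
[ddi] — violates constraint 3: word begins with /d/ → phonotactically illegal
[bsul] — violates constraint 4: syllable 1 coda /l/ has 1 consonant (> 0) → phonotactically illegal
[jif] — violates constraint 4: syllable 1 coda /f/ has 1 consonant (> 0) → phonotactically illegal
[sda.dji] — violates constraint 2: contains banned sequence /dj/ → phonotactically illegal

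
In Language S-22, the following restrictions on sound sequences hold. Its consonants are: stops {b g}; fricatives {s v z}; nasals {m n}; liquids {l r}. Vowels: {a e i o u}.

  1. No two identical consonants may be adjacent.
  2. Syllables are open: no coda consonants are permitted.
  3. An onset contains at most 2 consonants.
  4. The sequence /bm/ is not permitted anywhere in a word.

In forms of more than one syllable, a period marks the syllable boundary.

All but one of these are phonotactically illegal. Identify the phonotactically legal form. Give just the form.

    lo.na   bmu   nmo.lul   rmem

lo.na — σ1 onset /l/, coda /∅/ ok; σ2 onset /n/, coda /∅/ ok → phonotactically legal
bmu — violates constraint 4: contains banned sequence /bm/ → phonotactically illegal
nmo.lul — violates constraint 2: syllable 2 coda /l/ has 1 consonant (> 0) → phonotactically illegal
rmem — violates constraint 2: syllable 1 coda /m/ has 1 consonant (> 0) → phonotactically illegal

lo.na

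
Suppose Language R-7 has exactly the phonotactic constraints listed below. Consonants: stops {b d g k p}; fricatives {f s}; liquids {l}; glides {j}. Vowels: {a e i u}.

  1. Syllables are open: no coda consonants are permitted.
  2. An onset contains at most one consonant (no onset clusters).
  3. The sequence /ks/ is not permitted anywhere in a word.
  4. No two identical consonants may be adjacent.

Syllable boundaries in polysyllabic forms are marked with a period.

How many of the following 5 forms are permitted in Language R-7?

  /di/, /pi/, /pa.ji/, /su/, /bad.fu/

/di/ — σ1 onset /d/, coda /∅/ ok → permitted
/pi/ — σ1 onset /p/, coda /∅/ ok → permitted
/pa.ji/ — σ1 onset /p/, coda /∅/ ok; σ2 onset /j/, coda /∅/ ok → permitted
/su/ — σ1 onset /s/, coda /∅/ ok → permitted
/bad.fu/ — violates constraint 1: syllable 1 coda /d/ has 1 consonant (> 0) → not permitted
Permitted: /di/, /pi/, /pa.ji/, /su/ → 4.

4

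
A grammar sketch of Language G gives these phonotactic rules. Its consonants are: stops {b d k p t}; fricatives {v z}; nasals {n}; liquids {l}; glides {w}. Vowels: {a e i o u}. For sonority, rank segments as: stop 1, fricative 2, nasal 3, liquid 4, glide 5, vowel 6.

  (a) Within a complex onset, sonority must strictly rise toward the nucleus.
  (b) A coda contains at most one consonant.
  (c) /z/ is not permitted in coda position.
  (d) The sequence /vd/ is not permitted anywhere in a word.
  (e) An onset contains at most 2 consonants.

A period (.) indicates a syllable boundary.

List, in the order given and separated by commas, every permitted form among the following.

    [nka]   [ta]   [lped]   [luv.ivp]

[nka] — violates constraint (a): syllable 1 onset /nk/: /n/ (nasal, 3) → /k/ (stop, 1) does not rise → not permitted
[ta] — σ1 onset /t/, coda /∅/ ok → permitted
[lped] — violates constraint (a): syllable 1 onset /lp/: /l/ (liquid, 4) → /p/ (stop, 1) does not rise → not permitted
[luv.ivp] — violates constraint (b): syllable 2 coda /vp/ has 2 consonants (> 1) → not permitted

[ta]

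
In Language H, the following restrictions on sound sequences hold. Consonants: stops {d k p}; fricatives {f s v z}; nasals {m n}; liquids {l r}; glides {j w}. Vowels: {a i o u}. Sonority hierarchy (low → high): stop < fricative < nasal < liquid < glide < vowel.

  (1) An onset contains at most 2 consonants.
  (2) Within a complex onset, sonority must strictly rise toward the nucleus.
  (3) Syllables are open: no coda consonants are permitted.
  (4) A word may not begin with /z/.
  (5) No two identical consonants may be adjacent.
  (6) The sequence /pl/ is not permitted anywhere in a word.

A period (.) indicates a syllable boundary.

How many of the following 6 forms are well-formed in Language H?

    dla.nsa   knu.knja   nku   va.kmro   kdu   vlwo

0

dla.nsa — violates constraint 2: syllable 2 onset /ns/: /n/ (nasal, 3) → /s/ (fricative, 2) does not rise → ill-formed
knu.knja — violates constraint 1: syllable 2 onset /knj/ has 3 consonants (> 2) → ill-formed
nku — violates constraint 2: syllable 1 onset /nk/: /n/ (nasal, 3) → /k/ (stop, 1) does not rise → ill-formed
va.kmro — violates constraint 1: syllable 2 onset /kmr/ has 3 consonants (> 2) → ill-formed
kdu — violates constraint 2: syllable 1 onset /kd/: /k/ (stop, 1) → /d/ (stop, 1) does not rise → ill-formed
vlwo — violates constraint 1: syllable 1 onset /vlw/ has 3 consonants (> 2) → ill-formed
No form is well-formed → 0.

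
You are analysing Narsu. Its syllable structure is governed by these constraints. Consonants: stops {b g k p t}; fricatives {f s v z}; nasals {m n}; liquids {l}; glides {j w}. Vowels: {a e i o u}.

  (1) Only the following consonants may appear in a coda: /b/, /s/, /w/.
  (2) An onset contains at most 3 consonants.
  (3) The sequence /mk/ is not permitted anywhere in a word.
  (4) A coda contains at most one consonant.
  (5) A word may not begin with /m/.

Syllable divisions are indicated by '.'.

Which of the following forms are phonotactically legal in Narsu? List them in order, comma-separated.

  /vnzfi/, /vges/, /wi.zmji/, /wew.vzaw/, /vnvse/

/vges/, /wi.zmji/, /wew.vzaw/

/vnzfi/ — violates constraint 2: syllable 1 onset /vnzf/ has 4 consonants (> 3) → phonotactically illegal
/vges/ — σ1 onset /vg/ (2C), coda /s/ ok → phonotactically legal
/wi.zmji/ — σ1 onset /w/, coda /∅/ ok; σ2 onset /zmj/ (3C), coda /∅/ ok → phonotactically legal
/wew.vzaw/ — σ1 onset /w/, coda /w/ ok; σ2 onset /vz/ (2C), coda /w/ ok → phonotactically legal
/vnvse/ — violates constraint 2: syllable 1 onset /vnvs/ has 4 consonants (> 3) → phonotactically illegal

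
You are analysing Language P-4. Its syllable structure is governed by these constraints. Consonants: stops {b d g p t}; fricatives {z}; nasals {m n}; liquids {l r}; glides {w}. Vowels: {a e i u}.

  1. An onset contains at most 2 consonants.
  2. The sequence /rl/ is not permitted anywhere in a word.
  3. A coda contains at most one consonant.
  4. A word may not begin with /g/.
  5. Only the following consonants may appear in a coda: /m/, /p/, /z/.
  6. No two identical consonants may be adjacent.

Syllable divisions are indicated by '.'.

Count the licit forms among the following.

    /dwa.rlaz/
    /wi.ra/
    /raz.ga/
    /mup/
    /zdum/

4

/dwa.rlaz/ — violates constraint 2: contains banned sequence /rl/ → illicit
/wi.ra/ — σ1 onset /w/, coda /∅/ ok; σ2 onset /r/, coda /∅/ ok → licit
/raz.ga/ — σ1 onset /r/, coda /z/ ok; σ2 onset /g/, coda /∅/ ok → licit
/mup/ — σ1 onset /m/, coda /p/ ok → licit
/zdum/ — σ1 onset /zd/ (2C), coda /m/ ok → licit
Licit: /wi.ra/, /raz.ga/, /mup/, /zdum/ → 4.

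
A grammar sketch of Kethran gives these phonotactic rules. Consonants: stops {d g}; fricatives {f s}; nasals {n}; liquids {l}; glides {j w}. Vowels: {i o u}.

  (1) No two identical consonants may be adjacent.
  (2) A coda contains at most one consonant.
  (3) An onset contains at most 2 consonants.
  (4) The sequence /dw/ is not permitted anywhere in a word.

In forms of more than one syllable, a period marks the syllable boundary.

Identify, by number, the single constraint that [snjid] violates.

[snjid]: syllable 1 onset /snj/ has 3 consonants (> 2).
This is a violation of constraint 3: "An onset contains at most 2 consonants."
The remaining constraints (1, 2, 4) are satisfied.

3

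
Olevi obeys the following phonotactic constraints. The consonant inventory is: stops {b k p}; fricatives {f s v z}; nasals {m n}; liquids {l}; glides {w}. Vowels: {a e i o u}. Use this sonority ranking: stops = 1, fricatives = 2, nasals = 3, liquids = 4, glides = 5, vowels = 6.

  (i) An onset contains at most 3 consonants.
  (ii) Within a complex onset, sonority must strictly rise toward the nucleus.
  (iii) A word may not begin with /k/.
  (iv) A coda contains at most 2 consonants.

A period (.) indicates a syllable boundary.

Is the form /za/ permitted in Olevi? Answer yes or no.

/za/ — σ1 onset /z/, coda /∅/ ok → permitted

yes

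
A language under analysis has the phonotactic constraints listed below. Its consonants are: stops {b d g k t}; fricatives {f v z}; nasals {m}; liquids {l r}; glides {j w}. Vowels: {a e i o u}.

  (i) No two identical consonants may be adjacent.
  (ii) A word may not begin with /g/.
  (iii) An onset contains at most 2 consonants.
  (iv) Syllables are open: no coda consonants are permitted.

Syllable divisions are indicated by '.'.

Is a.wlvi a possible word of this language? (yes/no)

no

a.wlvi — violates constraint (iii): syllable 2 onset /wlv/ has 3 consonants (> 2) → phonotactically illegal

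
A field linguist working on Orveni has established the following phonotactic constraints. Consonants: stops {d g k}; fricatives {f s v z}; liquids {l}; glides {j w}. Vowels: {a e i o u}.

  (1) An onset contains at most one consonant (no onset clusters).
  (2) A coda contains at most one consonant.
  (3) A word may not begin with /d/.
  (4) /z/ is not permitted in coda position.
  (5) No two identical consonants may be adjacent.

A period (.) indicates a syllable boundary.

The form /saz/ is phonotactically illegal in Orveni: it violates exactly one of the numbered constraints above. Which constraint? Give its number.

/saz/: syllable 1 coda contains /z/.
This is a violation of constraint 4: "/z/ is not permitted in coda position."
The remaining constraints (1, 2, 3, 5) are satisfied.

4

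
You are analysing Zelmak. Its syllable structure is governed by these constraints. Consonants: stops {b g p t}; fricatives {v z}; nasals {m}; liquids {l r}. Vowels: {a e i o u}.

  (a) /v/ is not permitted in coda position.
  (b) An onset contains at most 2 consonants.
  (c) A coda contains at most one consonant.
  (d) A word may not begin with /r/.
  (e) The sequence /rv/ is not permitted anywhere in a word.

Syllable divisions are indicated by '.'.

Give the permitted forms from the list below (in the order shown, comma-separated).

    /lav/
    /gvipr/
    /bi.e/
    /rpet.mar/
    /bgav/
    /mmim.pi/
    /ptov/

/lav/ — violates constraint (a): syllable 1 coda contains /v/ → not permitted
/gvipr/ — violates constraint (c): syllable 1 coda /pr/ has 2 consonants (> 1) → not permitted
/bi.e/ — σ1 onset /b/, coda /∅/ ok; σ2 onset /∅/, coda /∅/ ok → permitted
/rpet.mar/ — violates constraint (d): word begins with /r/ → not permitted
/bgav/ — violates constraint (a): syllable 1 coda contains /v/ → not permitted
/mmim.pi/ — σ1 onset /mm/ (2C), coda /m/ ok; σ2 onset /p/, coda /∅/ ok → permitted
/ptov/ — violates constraint (a): syllable 1 coda contains /v/ → not permitted

/bi.e/, /mmim.pi/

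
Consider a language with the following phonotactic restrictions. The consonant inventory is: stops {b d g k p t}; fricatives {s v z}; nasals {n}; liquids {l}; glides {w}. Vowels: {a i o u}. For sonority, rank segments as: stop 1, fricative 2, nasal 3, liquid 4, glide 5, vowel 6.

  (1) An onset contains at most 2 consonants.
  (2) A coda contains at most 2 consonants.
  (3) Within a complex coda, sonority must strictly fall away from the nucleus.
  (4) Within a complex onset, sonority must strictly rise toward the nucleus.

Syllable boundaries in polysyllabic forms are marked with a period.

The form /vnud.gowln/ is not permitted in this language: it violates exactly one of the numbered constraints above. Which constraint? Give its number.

2

/vnud.gowln/: syllable 2 coda /wln/ has 3 consonants (> 2).
This is a violation of constraint 2: "A coda contains at most 2 consonants."
The remaining constraints (1, 3, 4) are satisfied.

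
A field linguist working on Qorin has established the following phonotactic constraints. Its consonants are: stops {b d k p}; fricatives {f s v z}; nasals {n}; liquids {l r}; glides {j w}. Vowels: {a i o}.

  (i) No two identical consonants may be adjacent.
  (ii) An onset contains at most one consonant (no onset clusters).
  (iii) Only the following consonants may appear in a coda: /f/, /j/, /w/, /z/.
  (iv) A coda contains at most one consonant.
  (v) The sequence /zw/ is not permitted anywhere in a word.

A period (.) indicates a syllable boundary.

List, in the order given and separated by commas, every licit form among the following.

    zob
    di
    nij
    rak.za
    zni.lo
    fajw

zob — violates constraint (iii): syllable 1 coda contains /b/, which is not a licensed coda consonant → illicit
di — σ1 onset /d/, coda /∅/ ok → licit
nij — σ1 onset /n/, coda /j/ ok → licit
rak.za — violates constraint (iii): syllable 1 coda contains /k/, which is not a licensed coda consonant → illicit
zni.lo — violates constraint (ii): syllable 1 onset /zn/ has 2 consonants (> 1) → illicit
fajw — violates constraint (iv): syllable 1 coda /jw/ has 2 consonants (> 1) → illicit

di, nij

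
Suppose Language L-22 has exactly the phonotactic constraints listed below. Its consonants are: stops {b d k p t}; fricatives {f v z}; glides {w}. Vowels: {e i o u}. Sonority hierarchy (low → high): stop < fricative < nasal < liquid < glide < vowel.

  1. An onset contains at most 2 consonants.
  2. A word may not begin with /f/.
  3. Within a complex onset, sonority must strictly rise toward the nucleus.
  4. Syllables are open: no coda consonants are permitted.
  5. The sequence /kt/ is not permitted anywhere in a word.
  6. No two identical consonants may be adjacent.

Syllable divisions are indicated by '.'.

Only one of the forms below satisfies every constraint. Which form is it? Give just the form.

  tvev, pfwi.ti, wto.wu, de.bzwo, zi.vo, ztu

zi.vo

tvev — violates constraint 4: syllable 1 coda /v/ has 1 consonant (> 0) → phonotactically illegal
pfwi.ti — violates constraint 1: syllable 1 onset /pfw/ has 3 consonants (> 2) → phonotactically illegal
wto.wu — violates constraint 3: syllable 1 onset /wt/: /w/ (glide, 5) → /t/ (stop, 1) does not rise → phonotactically illegal
de.bzwo — violates constraint 1: syllable 2 onset /bzw/ has 3 consonants (> 2) → phonotactically illegal
zi.vo — σ1 onset /z/, coda /∅/ ok; σ2 onset /v/, coda /∅/ ok → phonotactically legal
ztu — violates constraint 3: syllable 1 onset /zt/: /z/ (fricative, 2) → /t/ (stop, 1) does not rise → phonotactically illegal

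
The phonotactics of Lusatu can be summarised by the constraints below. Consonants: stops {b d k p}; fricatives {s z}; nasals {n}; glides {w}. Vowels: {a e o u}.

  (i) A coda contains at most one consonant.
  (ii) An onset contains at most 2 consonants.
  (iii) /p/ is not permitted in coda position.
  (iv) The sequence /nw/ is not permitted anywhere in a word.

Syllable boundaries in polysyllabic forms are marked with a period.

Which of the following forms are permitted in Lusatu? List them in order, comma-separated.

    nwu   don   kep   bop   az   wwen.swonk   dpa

nwu — violates constraint (iv): contains banned sequence /nw/ → not permitted
don — σ1 onset /d/, coda /n/ ok → permitted
kep — violates constraint (iii): syllable 1 coda contains /p/ → not permitted
bop — violates constraint (iii): syllable 1 coda contains /p/ → not permitted
az — σ1 onset /∅/, coda /z/ ok → permitted
wwen.swonk — violates constraint (i): syllable 2 coda /nk/ has 2 consonants (> 1) → not permitted
dpa — σ1 onset /dp/ (2C), coda /∅/ ok → permitted

don, az, dpa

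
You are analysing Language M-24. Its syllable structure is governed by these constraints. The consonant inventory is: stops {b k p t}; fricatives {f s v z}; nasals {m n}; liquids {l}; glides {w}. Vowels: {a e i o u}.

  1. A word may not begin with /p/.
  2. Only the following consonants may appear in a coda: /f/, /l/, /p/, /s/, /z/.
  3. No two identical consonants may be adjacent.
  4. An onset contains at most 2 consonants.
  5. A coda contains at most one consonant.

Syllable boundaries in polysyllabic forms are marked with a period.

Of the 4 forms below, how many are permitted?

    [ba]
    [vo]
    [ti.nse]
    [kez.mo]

[ba] — σ1 onset /b/, coda /∅/ ok → permitted
[vo] — σ1 onset /v/, coda /∅/ ok → permitted
[ti.nse] — σ1 onset /t/, coda /∅/ ok; σ2 onset /ns/ (2C), coda /∅/ ok → permitted
[kez.mo] — σ1 onset /k/, coda /z/ ok; σ2 onset /m/, coda /∅/ ok → permitted
Permitted: [ba], [vo], [ti.nse], [kez.mo] → 4.

4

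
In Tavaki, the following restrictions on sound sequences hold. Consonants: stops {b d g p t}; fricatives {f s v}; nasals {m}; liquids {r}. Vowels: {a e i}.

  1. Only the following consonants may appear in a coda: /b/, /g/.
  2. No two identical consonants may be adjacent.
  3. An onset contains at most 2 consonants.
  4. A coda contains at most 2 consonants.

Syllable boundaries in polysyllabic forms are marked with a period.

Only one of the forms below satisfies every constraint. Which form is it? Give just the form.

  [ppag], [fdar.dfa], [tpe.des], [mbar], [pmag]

[pmag]

[ppag] — violates constraint 2: adjacent identical consonants /pp/ → not permitted
[fdar.dfa] — violates constraint 1: syllable 1 coda contains /r/, which is not a licensed coda consonant → not permitted
[tpe.des] — violates constraint 1: syllable 2 coda contains /s/, which is not a licensed coda consonant → not permitted
[mbar] — violates constraint 1: syllable 1 coda contains /r/, which is not a licensed coda consonant → not permitted
[pmag] — σ1 onset /pm/ (2C), coda /g/ ok → permitted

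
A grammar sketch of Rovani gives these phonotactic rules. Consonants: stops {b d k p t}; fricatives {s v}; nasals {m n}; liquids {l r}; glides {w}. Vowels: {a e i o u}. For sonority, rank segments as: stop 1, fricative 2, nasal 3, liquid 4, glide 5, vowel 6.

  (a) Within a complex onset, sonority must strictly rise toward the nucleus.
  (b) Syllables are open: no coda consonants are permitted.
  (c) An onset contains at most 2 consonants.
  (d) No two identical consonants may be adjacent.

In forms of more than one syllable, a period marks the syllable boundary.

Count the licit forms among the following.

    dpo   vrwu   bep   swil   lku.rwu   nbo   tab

0

dpo — violates constraint (a): syllable 1 onset /dp/: /d/ (stop, 1) → /p/ (stop, 1) does not rise → illicit
vrwu — violates constraint (c): syllable 1 onset /vrw/ has 3 consonants (> 2) → illicit
bep — violates constraint (b): syllable 1 coda /p/ has 1 consonant (> 0) → illicit
swil — violates constraint (b): syllable 1 coda /l/ has 1 consonant (> 0) → illicit
lku.rwu — violates constraint (a): syllable 1 onset /lk/: /l/ (liquid, 4) → /k/ (stop, 1) does not rise → illicit
nbo — violates constraint (a): syllable 1 onset /nb/: /n/ (nasal, 3) → /b/ (stop, 1) does not rise → illicit
tab — violates constraint (b): syllable 1 coda /b/ has 1 consonant (> 0) → illicit
No form is licit → 0.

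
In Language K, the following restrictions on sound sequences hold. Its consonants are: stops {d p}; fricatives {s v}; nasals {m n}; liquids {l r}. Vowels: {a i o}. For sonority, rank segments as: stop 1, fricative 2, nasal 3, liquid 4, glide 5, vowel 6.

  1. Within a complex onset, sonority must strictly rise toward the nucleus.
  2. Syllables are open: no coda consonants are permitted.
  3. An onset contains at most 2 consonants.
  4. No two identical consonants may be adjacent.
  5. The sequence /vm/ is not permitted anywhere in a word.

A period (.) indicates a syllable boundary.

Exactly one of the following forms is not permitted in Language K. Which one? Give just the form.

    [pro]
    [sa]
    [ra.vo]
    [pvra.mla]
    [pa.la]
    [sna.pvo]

[pvra.mla]

[pro] — σ1 onset /pr/ (1→4 rises), coda /∅/ ok → permitted
[sa] — σ1 onset /s/, coda /∅/ ok → permitted
[ra.vo] — σ1 onset /r/, coda /∅/ ok; σ2 onset /v/, coda /∅/ ok → permitted
[pvra.mla] — violates constraint 3: syllable 1 onset /pvr/ has 3 consonants (> 2) → not permitted
[pa.la] — σ1 onset /p/, coda /∅/ ok; σ2 onset /l/, coda /∅/ ok → permitted
[sna.pvo] — σ1 onset /sn/ (2→3 rises), coda /∅/ ok; σ2 onset /pv/ (1→2 rises), coda /∅/ ok → permitted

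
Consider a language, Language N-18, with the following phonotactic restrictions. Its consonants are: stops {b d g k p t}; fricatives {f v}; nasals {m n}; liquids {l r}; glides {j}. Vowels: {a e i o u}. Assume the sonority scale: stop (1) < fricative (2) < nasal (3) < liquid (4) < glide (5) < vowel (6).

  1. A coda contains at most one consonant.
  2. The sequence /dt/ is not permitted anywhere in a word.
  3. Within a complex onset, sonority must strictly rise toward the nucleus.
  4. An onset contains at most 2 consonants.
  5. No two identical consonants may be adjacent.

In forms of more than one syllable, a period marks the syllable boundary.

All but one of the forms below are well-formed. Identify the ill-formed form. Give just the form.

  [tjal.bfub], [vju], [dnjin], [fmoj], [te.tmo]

[dnjin]

[tjal.bfub] — σ1 onset /tj/ (1→5 rises), coda /l/ ok; σ2 onset /bf/ (1→2 rises), coda /b/ ok → well-formed
[vju] — σ1 onset /vj/ (2→5 rises), coda /∅/ ok → well-formed
[dnjin] — violates constraint 4: syllable 1 onset /dnj/ has 3 consonants (> 2) → ill-formed
[fmoj] — σ1 onset /fm/ (2→3 rises), coda /j/ ok → well-formed
[te.tmo] — σ1 onset /t/, coda /∅/ ok; σ2 onset /tm/ (1→3 rises), coda /∅/ ok → well-formed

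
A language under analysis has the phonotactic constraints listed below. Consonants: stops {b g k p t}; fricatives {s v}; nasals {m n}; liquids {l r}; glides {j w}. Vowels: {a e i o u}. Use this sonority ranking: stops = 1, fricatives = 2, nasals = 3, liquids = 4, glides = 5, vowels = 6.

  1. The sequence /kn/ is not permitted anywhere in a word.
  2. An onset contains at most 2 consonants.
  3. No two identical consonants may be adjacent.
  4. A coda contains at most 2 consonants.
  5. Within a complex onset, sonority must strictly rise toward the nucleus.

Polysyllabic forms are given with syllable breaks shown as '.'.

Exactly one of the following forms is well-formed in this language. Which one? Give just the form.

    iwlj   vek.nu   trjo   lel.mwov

iwlj — violates constraint 4: syllable 1 coda /wlj/ has 3 consonants (> 2) → ill-formed
vek.nu — violates constraint 1: contains banned sequence /kn/ → ill-formed
trjo — violates constraint 2: syllable 1 onset /trj/ has 3 consonants (> 2) → ill-formed
lel.mwov — σ1 onset /l/, coda /l/ ok; σ2 onset /mw/ (3→5 rises), coda /v/ ok → well-formed

lel.mwov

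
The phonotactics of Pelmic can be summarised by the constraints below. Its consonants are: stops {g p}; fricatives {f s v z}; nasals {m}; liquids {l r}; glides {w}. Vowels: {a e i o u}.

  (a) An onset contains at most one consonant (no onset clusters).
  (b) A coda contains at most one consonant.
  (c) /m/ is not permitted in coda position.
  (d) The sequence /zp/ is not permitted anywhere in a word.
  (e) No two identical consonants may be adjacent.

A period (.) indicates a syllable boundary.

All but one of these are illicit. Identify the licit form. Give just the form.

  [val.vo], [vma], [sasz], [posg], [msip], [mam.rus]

[val.vo]

[val.vo] — σ1 onset /v/, coda /l/ ok; σ2 onset /v/, coda /∅/ ok → licit
[vma] — violates constraint (a): syllable 1 onset /vm/ has 2 consonants (> 1) → illicit
[sasz] — violates constraint (b): syllable 1 coda /sz/ has 2 consonants (> 1) → illicit
[posg] — violates constraint (b): syllable 1 coda /sg/ has 2 consonants (> 1) → illicit
[msip] — violates constraint (a): syllable 1 onset /ms/ has 2 consonants (> 1) → illicit
[mam.rus] — violates constraint (c): syllable 1 coda contains /m/ → illicit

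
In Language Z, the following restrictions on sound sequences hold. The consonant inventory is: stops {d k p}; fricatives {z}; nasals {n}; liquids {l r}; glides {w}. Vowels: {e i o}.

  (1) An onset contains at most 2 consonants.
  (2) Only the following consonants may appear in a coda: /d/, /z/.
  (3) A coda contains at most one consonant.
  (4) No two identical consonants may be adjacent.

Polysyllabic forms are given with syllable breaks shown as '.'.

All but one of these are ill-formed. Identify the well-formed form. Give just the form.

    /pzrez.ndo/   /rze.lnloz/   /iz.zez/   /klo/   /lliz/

/pzrez.ndo/ — violates constraint 1: syllable 1 onset /pzr/ has 3 consonants (> 2) → ill-formed
/rze.lnloz/ — violates constraint 1: syllable 2 onset /lnl/ has 3 consonants (> 2) → ill-formed
/iz.zez/ — violates constraint 4: adjacent identical consonants /zz/ → ill-formed
/klo/ — σ1 onset /kl/ (2C), coda /∅/ ok → well-formed
/lliz/ — violates constraint 4: adjacent identical consonants /ll/ → ill-formed

/klo/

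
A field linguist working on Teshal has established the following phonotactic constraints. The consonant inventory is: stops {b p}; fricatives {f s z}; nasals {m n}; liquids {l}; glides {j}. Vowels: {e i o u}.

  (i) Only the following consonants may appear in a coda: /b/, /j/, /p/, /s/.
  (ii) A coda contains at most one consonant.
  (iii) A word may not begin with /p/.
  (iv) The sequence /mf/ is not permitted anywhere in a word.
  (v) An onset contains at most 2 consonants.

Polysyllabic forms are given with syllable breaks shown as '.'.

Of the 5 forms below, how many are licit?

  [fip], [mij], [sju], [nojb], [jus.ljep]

[fip] — σ1 onset /f/, coda /p/ ok → licit
[mij] — σ1 onset /m/, coda /j/ ok → licit
[sju] — σ1 onset /sj/ (2C), coda /∅/ ok → licit
[nojb] — violates constraint (ii): syllable 1 coda /jb/ has 2 consonants (> 1) → illicit
[jus.ljep] — σ1 onset /j/, coda /s/ ok; σ2 onset /lj/ (2C), coda /p/ ok → licit
Licit: [fip], [mij], [sju], [jus.ljep] → 4.

4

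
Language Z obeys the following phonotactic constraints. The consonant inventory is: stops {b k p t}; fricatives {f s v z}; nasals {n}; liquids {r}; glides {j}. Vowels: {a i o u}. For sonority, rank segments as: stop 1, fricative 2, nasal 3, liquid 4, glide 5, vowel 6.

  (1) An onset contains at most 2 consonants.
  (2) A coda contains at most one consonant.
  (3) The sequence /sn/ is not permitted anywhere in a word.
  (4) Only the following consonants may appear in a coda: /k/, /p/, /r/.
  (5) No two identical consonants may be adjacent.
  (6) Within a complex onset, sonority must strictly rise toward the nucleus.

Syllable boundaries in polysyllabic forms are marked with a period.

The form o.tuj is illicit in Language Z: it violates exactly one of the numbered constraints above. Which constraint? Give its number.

4

o.tuj: syllable 2 coda contains /j/, which is not a licensed coda consonant.
This is a violation of constraint 4: "Only the following consonants may appear in a coda: /k/, /p/, /r/."
The remaining constraints (1, 2, 3, 5, 6) are satisfied.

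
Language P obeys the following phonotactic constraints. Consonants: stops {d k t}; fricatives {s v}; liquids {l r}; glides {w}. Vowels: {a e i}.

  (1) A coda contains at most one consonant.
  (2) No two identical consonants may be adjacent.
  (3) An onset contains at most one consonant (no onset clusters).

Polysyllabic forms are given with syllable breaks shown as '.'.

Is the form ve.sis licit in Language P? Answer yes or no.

yes

ve.sis — σ1 onset /v/, coda /∅/ ok; σ2 onset /s/, coda /s/ ok → licit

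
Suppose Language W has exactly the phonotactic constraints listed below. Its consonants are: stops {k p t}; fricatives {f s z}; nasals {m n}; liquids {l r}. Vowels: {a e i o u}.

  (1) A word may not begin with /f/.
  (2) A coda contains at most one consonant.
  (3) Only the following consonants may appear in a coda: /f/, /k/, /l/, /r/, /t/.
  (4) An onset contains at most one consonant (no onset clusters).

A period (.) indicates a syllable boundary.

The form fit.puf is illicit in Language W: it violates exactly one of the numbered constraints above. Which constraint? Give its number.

fit.puf: word begins with /f/.
This is a violation of constraint 1: "A word may not begin with /f/."
The remaining constraints (2, 3, 4) are satisfied.

1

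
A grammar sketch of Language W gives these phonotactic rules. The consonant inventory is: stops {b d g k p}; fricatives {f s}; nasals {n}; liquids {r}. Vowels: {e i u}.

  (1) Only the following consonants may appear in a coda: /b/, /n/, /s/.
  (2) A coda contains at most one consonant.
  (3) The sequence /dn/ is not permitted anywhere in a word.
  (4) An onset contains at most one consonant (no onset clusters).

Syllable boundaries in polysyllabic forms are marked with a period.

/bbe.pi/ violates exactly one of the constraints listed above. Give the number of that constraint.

4

/bbe.pi/: syllable 1 onset /bb/ has 2 consonants (> 1).
This is a violation of constraint 4: "An onset contains at most one consonant (no onset clusters)."
The remaining constraints (1, 2, 3) are satisfied.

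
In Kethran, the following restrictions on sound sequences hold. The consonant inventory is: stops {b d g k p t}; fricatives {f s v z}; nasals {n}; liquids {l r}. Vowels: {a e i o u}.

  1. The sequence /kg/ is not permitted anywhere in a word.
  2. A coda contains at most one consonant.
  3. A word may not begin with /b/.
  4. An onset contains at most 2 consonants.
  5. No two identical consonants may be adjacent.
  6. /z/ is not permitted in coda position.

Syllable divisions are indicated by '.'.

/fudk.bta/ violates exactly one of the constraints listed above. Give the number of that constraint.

/fudk.bta/: syllable 1 coda /dk/ has 2 consonants (> 1).
This is a violation of constraint 2: "A coda contains at most one consonant."
The remaining constraints (1, 3, 4, 5, 6) are satisfied.

2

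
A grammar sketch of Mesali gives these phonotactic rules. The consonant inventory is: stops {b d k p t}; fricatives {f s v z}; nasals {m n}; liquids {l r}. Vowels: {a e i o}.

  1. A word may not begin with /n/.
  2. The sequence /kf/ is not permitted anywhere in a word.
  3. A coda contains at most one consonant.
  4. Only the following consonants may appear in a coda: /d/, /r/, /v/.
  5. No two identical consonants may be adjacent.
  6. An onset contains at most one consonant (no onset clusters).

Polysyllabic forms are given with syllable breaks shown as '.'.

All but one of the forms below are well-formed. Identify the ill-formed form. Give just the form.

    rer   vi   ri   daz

daz

rer — σ1 onset /r/, coda /r/ ok → well-formed
vi — σ1 onset /v/, coda /∅/ ok → well-formed
ri — σ1 onset /r/, coda /∅/ ok → well-formed
daz — violates constraint 4: syllable 1 coda contains /z/, which is not a licensed coda consonant → ill-formed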